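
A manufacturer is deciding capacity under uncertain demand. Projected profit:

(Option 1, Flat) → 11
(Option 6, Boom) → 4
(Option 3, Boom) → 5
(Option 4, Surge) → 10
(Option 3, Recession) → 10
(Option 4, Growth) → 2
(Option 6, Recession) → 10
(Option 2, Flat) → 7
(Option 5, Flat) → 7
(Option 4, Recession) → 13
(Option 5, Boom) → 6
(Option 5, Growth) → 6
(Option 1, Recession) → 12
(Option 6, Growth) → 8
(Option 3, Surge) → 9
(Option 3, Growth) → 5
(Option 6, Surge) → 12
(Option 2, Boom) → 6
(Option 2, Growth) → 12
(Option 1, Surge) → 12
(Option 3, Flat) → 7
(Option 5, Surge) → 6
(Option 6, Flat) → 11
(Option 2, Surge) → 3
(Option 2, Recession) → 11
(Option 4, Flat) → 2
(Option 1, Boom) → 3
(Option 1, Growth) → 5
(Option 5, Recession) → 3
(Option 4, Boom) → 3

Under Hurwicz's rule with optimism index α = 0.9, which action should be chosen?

Option 1: 0.9·12 + 0.1·3 = 11.1
Option 2: 0.9·12 + 0.1·3 = 11.1
Option 3: 0.9·10 + 0.1·5 = 9.5
Option 4: 0.9·13 + 0.1·2 = 11.9
Option 5: 0.9·7 + 0.1·3 = 6.6
Option 6: 0.9·12 + 0.1·4 = 11.2
Highest Hurwicz score = 11.9 → Option 4.

Option 4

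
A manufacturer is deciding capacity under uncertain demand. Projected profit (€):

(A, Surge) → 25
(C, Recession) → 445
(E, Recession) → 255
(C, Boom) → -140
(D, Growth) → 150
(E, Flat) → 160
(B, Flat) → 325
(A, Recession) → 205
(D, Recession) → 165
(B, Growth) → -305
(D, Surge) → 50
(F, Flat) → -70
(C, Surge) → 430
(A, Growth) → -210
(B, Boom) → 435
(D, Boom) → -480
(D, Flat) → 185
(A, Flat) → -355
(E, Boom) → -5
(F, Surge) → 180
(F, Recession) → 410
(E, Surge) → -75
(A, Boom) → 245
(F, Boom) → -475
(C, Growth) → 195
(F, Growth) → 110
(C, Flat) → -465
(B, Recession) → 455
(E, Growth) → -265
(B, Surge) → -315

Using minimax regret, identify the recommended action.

Column bests: Recession=455, Flat=325, Growth=195, Boom=435, Surge=430.
A regrets: 250, 680, 405, 190, 405 → max 680
B regrets: 0, 0, 500, 0, 745 → max 745
C regrets: 10, 790, 0, 575, 0 → max 790
D regrets: 290, 140, 45, 915, 380 → max 915
E regrets: 200, 165, 460, 440, 505 → max 505
F regrets: 45, 395, 85, 910, 250 → max 910
Smallest max regret = 505 → E.

E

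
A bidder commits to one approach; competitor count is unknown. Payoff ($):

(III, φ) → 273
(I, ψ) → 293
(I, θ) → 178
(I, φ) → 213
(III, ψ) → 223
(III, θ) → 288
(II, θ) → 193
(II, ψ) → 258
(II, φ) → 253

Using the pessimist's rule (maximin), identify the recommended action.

Row minima: I=178, II=193, III=223
Best worst-case = 223 → III.

III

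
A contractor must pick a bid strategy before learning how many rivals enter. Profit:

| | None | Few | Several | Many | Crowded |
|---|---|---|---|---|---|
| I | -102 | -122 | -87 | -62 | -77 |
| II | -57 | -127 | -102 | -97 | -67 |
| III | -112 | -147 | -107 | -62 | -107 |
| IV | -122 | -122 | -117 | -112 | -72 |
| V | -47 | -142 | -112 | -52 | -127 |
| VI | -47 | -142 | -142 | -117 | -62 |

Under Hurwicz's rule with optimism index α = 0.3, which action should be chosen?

I: 0.3·(-62) + 0.7·(-122) = -104
II: 0.3·(-57) + 0.7·(-127) = -106
III: 0.3·(-62) + 0.7·(-147) = -121.5
IV: 0.3·(-72) + 0.7·(-122) = -107
V: 0.3·(-47) + 0.7·(-142) = -113.5
VI: 0.3·(-47) + 0.7·(-142) = -113.5
Highest Hurwicz score = -104 → I.

I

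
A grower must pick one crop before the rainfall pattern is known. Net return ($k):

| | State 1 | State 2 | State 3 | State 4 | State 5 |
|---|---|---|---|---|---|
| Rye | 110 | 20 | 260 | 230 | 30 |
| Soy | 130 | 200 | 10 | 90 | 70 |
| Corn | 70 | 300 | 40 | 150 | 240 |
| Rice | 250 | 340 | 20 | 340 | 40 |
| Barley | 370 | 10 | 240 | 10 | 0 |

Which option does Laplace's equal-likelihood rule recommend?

Row averages: Rye=130, Soy=100, Corn=160, Rice=198, Barley=126
Highest average = 198 → Rice.

Rice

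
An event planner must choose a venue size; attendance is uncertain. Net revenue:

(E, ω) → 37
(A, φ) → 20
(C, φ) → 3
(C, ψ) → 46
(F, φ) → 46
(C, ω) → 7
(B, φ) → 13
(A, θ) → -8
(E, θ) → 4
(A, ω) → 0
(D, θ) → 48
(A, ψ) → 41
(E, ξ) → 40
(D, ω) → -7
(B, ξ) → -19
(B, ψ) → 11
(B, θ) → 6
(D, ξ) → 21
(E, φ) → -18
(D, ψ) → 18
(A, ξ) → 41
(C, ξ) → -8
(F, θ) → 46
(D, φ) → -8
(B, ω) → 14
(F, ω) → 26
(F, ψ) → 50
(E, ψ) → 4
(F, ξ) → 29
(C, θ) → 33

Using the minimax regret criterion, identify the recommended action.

Column bests: θ=48, φ=46, ψ=50, ω=37, ξ=41.
A regrets: 56, 26, 9, 37, 0 → max 56
B regrets: 42, 33, 39, 23, 60 → max 60
C regrets: 15, 43, 4, 30, 49 → max 49
D regrets: 0, 54, 32, 44, 20 → max 54
E regrets: 44, 64, 46, 0, 1 → max 64
F regrets: 2, 0, 0, 11, 12 → max 12
Smallest max regret = 12 → F.

F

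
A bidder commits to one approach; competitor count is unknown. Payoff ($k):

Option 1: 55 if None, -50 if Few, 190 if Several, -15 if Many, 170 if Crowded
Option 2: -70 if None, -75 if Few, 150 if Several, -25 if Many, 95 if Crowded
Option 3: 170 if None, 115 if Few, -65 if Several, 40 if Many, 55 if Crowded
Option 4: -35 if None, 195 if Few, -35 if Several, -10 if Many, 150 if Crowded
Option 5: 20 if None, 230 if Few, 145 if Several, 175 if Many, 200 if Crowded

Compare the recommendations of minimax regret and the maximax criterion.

Column bests: None=170, Few=230, Several=190, Many=175, Crowded=200.
Option 1 regrets: 115, 280, 0, 190, 30 → max 280
Option 2 regrets: 240, 305, 40, 200, 105 → max 305
Option 3 regrets: 0, 115, 255, 135, 145 → max 255
Option 4 regrets: 205, 35, 225, 185, 50 → max 225
Option 5 regrets: 150, 0, 45, 0, 0 → max 150
Smallest max regret = 150 → Option 5.
Row maxima: Option 1=190, Option 2=150, Option 3=170, Option 4=195, Option 5=230
Best best-case = 230 → Option 5.

minimax regret → Option 5; maximax → Option 5 (agree)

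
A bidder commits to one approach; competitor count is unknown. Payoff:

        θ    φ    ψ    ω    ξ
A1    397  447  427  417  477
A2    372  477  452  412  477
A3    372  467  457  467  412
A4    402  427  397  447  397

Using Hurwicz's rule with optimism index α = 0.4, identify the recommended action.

A1

A1: 0.4·477 + 0.6·397 = 429
A2: 0.4·477 + 0.6·372 = 414
A3: 0.4·467 + 0.6·372 = 410
A4: 0.4·447 + 0.6·397 = 417
Highest Hurwicz score = 429 → A1.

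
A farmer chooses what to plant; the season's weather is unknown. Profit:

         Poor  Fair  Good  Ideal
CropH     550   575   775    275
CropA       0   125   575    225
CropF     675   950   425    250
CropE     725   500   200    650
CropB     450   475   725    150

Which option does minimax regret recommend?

Column bests: Poor=725, Fair=950, Good=775, Ideal=650.
CropH regrets: 175, 375, 0, 375 → max 375
CropA regrets: 725, 825, 200, 425 → max 825
CropF regrets: 50, 0, 350, 400 → max 400
CropE regrets: 0, 450, 575, 0 → max 575
CropB regrets: 275, 475, 50, 500 → max 500
Smallest max regret = 375 → CropH.

CropH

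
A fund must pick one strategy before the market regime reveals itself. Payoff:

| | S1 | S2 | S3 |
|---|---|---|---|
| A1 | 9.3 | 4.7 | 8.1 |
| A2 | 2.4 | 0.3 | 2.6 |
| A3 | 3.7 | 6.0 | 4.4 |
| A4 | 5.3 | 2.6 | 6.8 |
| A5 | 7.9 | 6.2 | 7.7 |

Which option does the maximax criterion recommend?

Row maxima: A1=9.3, A2=2.6, A3=6.0, A4=6.8, A5=7.9
Best best-case = 9.3 → A1.

A1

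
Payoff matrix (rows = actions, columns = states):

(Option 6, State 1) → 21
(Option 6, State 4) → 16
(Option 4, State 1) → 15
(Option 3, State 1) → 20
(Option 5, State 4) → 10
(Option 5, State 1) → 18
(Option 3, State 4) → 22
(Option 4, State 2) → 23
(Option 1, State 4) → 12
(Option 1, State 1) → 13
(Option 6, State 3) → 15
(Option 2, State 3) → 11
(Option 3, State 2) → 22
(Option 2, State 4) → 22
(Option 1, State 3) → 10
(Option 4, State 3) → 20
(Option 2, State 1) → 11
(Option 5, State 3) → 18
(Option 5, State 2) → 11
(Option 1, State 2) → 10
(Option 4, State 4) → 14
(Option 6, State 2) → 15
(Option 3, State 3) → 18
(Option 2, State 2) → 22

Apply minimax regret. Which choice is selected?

Option 3

Column bests: State 1=21, State 2=23, State 3=20, State 4=22.
Option 1 regrets: 8, 13, 10, 10 → max 13
Option 2 regrets: 10, 1, 9, 0 → max 10
Option 3 regrets: 1, 1, 2, 0 → max 2
Option 4 regrets: 6, 0, 0, 8 → max 8
Option 5 regrets: 3, 12, 2, 12 → max 12
Option 6 regrets: 0, 8, 5, 6 → max 8
Smallest max regret = 2 → Option 3.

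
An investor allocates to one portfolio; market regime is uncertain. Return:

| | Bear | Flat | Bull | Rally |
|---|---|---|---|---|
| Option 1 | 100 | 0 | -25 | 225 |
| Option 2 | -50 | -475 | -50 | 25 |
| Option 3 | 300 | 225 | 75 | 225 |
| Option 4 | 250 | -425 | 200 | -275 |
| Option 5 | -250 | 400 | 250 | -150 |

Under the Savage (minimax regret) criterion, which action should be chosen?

Column bests: Bear=300, Flat=400, Bull=250, Rally=225.
Option 1 regrets: 200, 400, 275, 0 → max 400
Option 2 regrets: 350, 875, 300, 200 → max 875
Option 3 regrets: 0, 175, 175, 0 → max 175
Option 4 regrets: 50, 825, 50, 500 → max 825
Option 5 regrets: 550, 0, 0, 375 → max 550
Smallest max regret = 175 → Option 3.

Option 3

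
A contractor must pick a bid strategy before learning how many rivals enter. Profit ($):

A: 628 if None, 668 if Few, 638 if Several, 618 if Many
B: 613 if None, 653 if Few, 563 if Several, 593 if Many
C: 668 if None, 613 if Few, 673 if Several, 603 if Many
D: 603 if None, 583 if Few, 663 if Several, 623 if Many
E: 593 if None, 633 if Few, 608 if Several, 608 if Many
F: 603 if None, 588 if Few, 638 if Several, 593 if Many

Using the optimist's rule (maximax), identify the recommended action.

Row maxima: A=668, B=653, C=673, D=663, E=633, F=638
Best best-case = 673 → C.

C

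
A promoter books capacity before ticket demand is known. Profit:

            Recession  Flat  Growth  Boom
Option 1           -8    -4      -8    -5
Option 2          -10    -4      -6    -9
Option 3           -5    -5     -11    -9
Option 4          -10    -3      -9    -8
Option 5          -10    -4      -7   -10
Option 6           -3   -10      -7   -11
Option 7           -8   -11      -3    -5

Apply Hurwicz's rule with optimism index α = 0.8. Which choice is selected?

Option 4

Option 1: 0.8·(-4) + 0.2·(-8) = -4.8
Option 2: 0.8·(-4) + 0.2·(-10) = -5.2
Option 3: 0.8·(-5) + 0.2·(-11) = -6.2
Option 4: 0.8·(-3) + 0.2·(-10) = -4.4
Option 5: 0.8·(-4) + 0.2·(-10) = -5.2
Option 6: 0.8·(-3) + 0.2·(-11) = -4.6
Option 7: 0.8·(-3) + 0.2·(-11) = -4.6
Highest Hurwicz score = -4.4 → Option 4.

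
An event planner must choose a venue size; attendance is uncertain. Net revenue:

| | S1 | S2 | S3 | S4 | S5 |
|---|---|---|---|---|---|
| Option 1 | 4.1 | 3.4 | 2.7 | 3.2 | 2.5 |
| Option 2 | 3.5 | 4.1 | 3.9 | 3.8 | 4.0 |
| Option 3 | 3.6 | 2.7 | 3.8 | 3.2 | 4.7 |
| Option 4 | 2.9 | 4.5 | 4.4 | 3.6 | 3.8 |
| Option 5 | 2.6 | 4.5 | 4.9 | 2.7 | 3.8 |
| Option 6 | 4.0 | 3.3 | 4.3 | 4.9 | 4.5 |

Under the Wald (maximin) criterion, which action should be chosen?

Option 2

Row minima: Option 1=2.5, Option 2=3.5, Option 3=2.7, Option 4=2.9, Option 5=2.6, Option 6=3.3
Best worst-case = 3.5 → Option 2.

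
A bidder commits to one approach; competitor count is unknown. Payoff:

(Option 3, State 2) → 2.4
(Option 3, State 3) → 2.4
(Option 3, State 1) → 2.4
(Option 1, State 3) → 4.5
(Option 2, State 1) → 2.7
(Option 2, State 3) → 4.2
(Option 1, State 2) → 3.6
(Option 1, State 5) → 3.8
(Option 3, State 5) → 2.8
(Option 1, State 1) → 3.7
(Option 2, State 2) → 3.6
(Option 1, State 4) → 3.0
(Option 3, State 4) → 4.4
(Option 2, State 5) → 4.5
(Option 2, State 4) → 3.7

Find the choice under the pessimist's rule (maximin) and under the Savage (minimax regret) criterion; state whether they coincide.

Row minima: Option 1=3.0, Option 2=2.7, Option 3=2.4
Best worst-case = 3.0 → Option 1.
Column bests: State 1=3.7, State 2=3.6, State 3=4.5, State 4=4.4, State 5=4.5.
Option 1 regrets: 0.0, 0.0, 0.0, 1.4, 0.7 → max 1.4
Option 2 regrets: 1.0, 0.0, 0.3, 0.7, 0.0 → max 1.0
Option 3 regrets: 1.3, 1.2, 2.1, 0.0, 1.7 → max 2.1
Smallest max regret = 1.0 → Option 2.

maximin → Option 1; minimax regret → Option 2 (disagree)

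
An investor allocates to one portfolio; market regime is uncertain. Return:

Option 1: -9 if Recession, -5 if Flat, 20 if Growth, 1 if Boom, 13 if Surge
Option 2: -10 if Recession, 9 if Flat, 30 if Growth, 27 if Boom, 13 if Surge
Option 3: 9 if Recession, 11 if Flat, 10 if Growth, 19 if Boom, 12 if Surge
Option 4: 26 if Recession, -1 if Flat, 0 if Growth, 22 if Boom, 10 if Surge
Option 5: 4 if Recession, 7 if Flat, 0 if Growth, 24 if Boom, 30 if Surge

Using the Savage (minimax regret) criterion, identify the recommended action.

Column bests: Recession=26, Flat=11, Growth=30, Boom=27, Surge=30.
Option 1 regrets: 35, 16, 10, 26, 17 → max 35
Option 2 regrets: 36, 2, 0, 0, 17 → max 36
Option 3 regrets: 17, 0, 20, 8, 18 → max 20
Option 4 regrets: 0, 12, 30, 5, 20 → max 30
Option 5 regrets: 22, 4, 30, 3, 0 → max 30
Smallest max regret = 20 → Option 3.

Option 3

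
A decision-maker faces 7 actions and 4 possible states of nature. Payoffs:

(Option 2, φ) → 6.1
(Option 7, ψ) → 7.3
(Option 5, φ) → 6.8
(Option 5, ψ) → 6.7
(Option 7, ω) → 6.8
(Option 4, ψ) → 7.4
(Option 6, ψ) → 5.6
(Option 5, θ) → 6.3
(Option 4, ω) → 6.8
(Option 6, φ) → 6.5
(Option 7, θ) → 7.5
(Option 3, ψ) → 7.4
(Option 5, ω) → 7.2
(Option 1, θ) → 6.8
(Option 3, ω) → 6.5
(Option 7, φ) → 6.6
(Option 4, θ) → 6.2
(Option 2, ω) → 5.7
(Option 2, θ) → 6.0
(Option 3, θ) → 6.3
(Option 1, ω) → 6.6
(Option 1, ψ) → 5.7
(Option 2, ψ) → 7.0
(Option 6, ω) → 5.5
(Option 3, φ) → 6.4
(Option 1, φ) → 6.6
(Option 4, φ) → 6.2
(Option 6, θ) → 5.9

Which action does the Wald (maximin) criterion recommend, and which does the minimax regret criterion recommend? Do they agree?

Row minima: Option 1=5.7, Option 2=5.7, Option 3=6.3, Option 4=6.2, Option 5=6.3, Option 6=5.5, Option 7=6.6
Best worst-case = 6.6 → Option 7.
Column bests: θ=7.5, φ=6.8, ψ=7.4, ω=7.2.
Option 1 regrets: 0.7, 0.2, 1.7, 0.6 → max 1.7
Option 2 regrets: 1.5, 0.7, 0.4, 1.5 → max 1.5
Option 3 regrets: 1.2, 0.4, 0.0, 0.7 → max 1.2
Option 4 regrets: 1.3, 0.6, 0.0, 0.4 → max 1.3
Option 5 regrets: 1.2, 0.0, 0.7, 0.0 → max 1.2
Option 6 regrets: 1.6, 0.3, 1.8, 1.7 → max 1.8
Option 7 regrets: 0.0, 0.2, 0.1, 0.4 → max 0.4
Smallest max regret = 0.4 → Option 7.

maximin → Option 7; minimax regret → Option 7 (agree)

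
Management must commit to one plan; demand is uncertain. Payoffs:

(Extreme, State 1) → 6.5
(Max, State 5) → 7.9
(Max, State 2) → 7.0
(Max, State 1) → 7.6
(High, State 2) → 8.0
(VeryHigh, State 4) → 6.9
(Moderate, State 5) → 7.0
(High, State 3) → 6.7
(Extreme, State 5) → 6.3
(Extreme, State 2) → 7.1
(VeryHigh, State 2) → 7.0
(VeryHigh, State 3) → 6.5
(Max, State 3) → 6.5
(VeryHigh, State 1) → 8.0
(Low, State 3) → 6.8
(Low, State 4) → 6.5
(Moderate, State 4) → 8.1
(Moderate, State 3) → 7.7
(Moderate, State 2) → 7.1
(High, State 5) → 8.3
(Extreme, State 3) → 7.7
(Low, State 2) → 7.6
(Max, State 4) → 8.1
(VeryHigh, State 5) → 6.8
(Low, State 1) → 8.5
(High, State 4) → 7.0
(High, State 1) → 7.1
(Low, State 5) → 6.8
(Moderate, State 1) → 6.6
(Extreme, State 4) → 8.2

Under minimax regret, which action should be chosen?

Max

Column bests: State 1=8.5, State 2=8.0, State 3=7.7, State 4=8.2, State 5=8.3.
Low regrets: 0.0, 0.4, 0.9, 1.7, 1.5 → max 1.7
Moderate regrets: 1.9, 0.9, 0.0, 0.1, 1.3 → max 1.9
High regrets: 1.4, 0.0, 1.0, 1.2, 0.0 → max 1.4
VeryHigh regrets: 0.5, 1.0, 1.2, 1.3, 1.5 → max 1.5
Extreme regrets: 2.0, 0.9, 0.0, 0.0, 2.0 → max 2.0
Max regrets: 0.9, 1.0, 1.2, 0.1, 0.4 → max 1.2
Smallest max regret = 1.2 → Max.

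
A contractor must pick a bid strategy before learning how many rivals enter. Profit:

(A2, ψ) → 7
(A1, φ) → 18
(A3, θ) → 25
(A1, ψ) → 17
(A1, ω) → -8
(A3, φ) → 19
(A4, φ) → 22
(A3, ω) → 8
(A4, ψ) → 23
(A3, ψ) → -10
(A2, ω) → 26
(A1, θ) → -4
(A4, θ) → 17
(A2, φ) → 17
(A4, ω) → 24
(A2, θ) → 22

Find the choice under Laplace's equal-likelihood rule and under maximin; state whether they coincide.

Row averages: A1=5.75, A2=18, A3=10.5, A4=21.5
Highest average = 21.5 → A4.
Row minima: A1=-8, A2=7, A3=-10, A4=17
Best worst-case = 17 → A4.

laplace → A4; maximin → A4 (agree)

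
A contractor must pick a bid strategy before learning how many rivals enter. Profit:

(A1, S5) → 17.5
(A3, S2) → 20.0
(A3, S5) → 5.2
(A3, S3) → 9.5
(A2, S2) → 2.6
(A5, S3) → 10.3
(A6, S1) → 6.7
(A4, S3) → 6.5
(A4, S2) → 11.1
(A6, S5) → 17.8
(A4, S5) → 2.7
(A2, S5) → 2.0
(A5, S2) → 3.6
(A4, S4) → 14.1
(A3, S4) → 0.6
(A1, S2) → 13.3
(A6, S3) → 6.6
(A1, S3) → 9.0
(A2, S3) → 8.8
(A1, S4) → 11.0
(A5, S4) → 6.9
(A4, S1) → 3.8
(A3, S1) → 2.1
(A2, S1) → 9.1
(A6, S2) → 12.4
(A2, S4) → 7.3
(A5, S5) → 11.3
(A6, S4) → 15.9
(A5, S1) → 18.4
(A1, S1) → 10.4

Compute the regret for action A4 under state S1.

14.6

Best payoff under S1 is 18.4.
Regret = 18.4 − 3.8 = 14.6.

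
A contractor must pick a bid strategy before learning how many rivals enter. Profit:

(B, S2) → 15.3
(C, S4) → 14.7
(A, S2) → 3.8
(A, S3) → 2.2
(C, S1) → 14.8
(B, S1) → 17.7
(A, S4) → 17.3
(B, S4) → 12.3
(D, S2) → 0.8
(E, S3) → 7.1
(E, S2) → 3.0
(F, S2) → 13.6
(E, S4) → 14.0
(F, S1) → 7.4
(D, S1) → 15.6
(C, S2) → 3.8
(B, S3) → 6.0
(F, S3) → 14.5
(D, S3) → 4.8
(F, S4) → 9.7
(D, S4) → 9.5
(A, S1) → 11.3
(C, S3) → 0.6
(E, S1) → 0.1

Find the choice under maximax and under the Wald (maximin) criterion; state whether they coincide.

maximax → B; maximin → F (disagree)

Row maxima: A=17.3, B=17.7, C=14.8, D=15.6, E=14.0, F=14.5
Best best-case = 17.7 → B.
Row minima: A=2.2, B=6.0, C=0.6, D=0.8, E=0.1, F=7.4
Best worst-case = 7.4 → F.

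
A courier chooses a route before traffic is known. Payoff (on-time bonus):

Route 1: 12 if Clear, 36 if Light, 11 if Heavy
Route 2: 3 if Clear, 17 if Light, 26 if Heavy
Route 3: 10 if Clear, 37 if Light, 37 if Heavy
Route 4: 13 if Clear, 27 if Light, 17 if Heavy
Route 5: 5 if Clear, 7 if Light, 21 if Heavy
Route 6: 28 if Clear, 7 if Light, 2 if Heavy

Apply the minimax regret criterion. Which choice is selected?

Column bests: Clear=28, Light=37, Heavy=37.
Route 1 regrets: 16, 1, 26 → max 26
Route 2 regrets: 25, 20, 11 → max 25
Route 3 regrets: 18, 0, 0 → max 18
Route 4 regrets: 15, 10, 20 → max 20
Route 5 regrets: 23, 30, 16 → max 30
Route 6 regrets: 0, 30, 35 → max 35
Smallest max regret = 18 → Route 3.

Route 3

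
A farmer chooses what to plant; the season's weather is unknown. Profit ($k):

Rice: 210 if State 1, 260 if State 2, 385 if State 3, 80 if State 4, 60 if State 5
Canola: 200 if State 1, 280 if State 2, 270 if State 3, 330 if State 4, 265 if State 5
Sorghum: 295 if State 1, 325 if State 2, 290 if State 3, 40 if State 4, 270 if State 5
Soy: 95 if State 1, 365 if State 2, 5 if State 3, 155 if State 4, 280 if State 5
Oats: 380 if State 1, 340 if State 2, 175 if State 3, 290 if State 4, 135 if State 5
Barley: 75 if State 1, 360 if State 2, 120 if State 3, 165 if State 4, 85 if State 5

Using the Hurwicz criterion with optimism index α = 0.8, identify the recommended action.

Rice: 0.8·385 + 0.2·60 = 320
Canola: 0.8·330 + 0.2·200 = 304
Sorghum: 0.8·325 + 0.2·40 = 268
Soy: 0.8·365 + 0.2·5 = 293
Oats: 0.8·380 + 0.2·135 = 331
Barley: 0.8·360 + 0.2·75 = 303
Highest Hurwicz score = 331 → Oats.

Oats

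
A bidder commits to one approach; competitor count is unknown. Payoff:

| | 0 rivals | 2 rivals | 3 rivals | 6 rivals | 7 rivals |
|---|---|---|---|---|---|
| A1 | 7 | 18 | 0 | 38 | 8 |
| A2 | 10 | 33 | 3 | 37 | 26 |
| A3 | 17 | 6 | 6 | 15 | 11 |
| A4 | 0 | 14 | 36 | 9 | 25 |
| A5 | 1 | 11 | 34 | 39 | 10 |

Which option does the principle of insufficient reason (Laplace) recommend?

A2

Row averages: A1=14.2, A2=21.8, A3=11, A4=16.8, A5=19
Highest average = 21.8 → A2.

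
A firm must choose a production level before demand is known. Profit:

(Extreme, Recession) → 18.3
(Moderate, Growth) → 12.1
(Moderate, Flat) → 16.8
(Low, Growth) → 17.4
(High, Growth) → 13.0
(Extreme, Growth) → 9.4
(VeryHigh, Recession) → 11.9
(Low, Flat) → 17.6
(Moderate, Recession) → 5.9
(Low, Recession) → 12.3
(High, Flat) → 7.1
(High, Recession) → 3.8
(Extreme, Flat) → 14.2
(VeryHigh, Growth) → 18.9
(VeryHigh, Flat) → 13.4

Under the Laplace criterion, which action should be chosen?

Row averages: Low=473/30, Moderate=11.6, High=239/30, VeryHigh=221/15, Extreme=419/30
Highest average = 473/30 → Low.

Low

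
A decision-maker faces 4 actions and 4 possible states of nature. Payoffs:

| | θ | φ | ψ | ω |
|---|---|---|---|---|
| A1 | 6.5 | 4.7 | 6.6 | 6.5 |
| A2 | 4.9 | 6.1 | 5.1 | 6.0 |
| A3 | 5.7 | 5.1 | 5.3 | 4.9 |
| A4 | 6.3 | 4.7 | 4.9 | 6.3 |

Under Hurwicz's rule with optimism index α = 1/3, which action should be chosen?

A1: 1/3·6.6 + 2/3·4.7 = 16/3
A2: 1/3·6.1 + 2/3·4.9 = 5.3
A3: 1/3·5.7 + 2/3·4.9 = 31/6
A4: 1/3·6.3 + 2/3·4.7 = 157/30
Highest Hurwicz score = 16/3 → A1.

A1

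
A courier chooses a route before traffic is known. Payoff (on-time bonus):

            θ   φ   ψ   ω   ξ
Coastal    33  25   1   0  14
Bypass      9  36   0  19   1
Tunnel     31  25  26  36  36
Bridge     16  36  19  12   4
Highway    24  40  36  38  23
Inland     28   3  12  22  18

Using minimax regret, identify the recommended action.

Column bests: θ=33, φ=40, ψ=36, ω=38, ξ=36.
Coastal regrets: 0, 15, 35, 38, 22 → max 38
Bypass regrets: 24, 4, 36, 19, 35 → max 36
Tunnel regrets: 2, 15, 10, 2, 0 → max 15
Bridge regrets: 17, 4, 17, 26, 32 → max 32
Highway regrets: 9, 0, 0, 0, 13 → max 13
Inland regrets: 5, 37, 24, 16, 18 → max 37
Smallest max regret = 13 → Highway.

Highway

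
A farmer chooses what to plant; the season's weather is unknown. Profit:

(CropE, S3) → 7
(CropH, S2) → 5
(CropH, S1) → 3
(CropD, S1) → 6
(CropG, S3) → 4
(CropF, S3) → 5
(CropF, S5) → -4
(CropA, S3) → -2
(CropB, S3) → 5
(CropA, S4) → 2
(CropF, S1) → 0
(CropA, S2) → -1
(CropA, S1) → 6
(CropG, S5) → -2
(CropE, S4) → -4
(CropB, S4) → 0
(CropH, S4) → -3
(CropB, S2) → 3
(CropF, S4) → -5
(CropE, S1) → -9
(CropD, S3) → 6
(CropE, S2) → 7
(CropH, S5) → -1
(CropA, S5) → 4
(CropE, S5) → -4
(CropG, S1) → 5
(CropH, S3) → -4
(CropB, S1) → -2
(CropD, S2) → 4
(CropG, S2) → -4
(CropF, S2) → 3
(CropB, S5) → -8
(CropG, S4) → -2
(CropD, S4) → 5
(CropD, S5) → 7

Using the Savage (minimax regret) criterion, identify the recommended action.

Column bests: S1=6, S2=7, S3=7, S4=5, S5=7.
CropG regrets: 1, 11, 3, 7, 9 → max 11
CropE regrets: 15, 0, 0, 9, 11 → max 15
CropD regrets: 0, 3, 1, 0, 0 → max 3
CropF regrets: 6, 4, 2, 10, 11 → max 11
CropA regrets: 0, 8, 9, 3, 3 → max 9
CropB regrets: 8, 4, 2, 5, 15 → max 15
CropH regrets: 3, 2, 11, 8, 8 → max 11
Smallest max regret = 3 → CropD.

CropD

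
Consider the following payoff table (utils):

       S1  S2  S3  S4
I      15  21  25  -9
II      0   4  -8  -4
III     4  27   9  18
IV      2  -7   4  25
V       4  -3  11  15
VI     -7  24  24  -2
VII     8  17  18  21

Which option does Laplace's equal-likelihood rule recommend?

Row averages: I=13, II=-2, III=14.5, IV=6, V=6.75, VI=9.75, VII=16
Highest average = 16 → VII.

VII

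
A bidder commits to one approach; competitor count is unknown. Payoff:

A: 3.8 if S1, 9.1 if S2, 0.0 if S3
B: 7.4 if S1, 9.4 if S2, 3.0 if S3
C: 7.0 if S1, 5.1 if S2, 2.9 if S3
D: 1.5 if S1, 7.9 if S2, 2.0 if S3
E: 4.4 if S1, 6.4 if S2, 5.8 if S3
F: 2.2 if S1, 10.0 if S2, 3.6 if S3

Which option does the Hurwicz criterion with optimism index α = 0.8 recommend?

A: 0.8·9.1 + 0.2·0.0 = 7.28
B: 0.8·9.4 + 0.2·3.0 = 8.12
C: 0.8·7.0 + 0.2·2.9 = 6.18
D: 0.8·7.9 + 0.2·1.5 = 6.62
E: 0.8·6.4 + 0.2·4.4 = 6
F: 0.8·10.0 + 0.2·2.2 = 8.44
Highest Hurwicz score = 8.44 → F.

F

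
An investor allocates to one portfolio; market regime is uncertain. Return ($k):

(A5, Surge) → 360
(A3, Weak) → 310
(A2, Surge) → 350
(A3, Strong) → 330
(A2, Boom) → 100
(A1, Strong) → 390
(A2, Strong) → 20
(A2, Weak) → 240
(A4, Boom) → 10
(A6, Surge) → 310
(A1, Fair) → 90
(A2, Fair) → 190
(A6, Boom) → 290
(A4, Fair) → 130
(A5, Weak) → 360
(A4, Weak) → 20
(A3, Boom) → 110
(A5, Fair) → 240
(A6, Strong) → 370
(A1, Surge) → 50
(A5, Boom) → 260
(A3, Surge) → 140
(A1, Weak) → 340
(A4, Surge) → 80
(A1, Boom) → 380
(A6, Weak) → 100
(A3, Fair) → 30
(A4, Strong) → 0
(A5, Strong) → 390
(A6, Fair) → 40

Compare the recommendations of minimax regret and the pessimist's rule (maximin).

minimax regret → A5; maximin → A5 (agree)

Column bests: Weak=360, Fair=240, Strong=390, Boom=380, Surge=360.
A1 regrets: 20, 150, 0, 0, 310 → max 310
A2 regrets: 120, 50, 370, 280, 10 → max 370
A3 regrets: 50, 210, 60, 270, 220 → max 270
A4 regrets: 340, 110, 390, 370, 280 → max 390
A5 regrets: 0, 0, 0, 120, 0 → max 120
A6 regrets: 260, 200, 20, 90, 50 → max 260
Smallest max regret = 120 → A5.
Row minima: A1=50, A2=20, A3=30, A4=0, A5=240, A6=40
Best worst-case = 240 → A5.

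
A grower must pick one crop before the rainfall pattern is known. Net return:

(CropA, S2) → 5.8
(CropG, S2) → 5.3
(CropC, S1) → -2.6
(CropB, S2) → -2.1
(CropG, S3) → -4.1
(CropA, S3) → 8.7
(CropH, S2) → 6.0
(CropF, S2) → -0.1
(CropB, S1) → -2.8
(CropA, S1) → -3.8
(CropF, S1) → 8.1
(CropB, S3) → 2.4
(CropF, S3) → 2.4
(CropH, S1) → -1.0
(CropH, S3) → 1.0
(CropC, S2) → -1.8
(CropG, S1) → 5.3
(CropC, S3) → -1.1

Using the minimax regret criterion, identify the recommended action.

CropF

Column bests: S1=8.1, S2=6.0, S3=8.7.
CropB regrets: 10.9, 8.1, 6.3 → max 10.9
CropA regrets: 11.9, 0.2, 0.0 → max 11.9
CropH regrets: 9.1, 0.0, 7.7 → max 9.1
CropF regrets: 0.0, 6.1, 6.3 → max 6.3
CropC regrets: 10.7, 7.8, 9.8 → max 10.7
CropG regrets: 2.8, 0.7, 12.8 → max 12.8
Smallest max regret = 6.3 → CropF.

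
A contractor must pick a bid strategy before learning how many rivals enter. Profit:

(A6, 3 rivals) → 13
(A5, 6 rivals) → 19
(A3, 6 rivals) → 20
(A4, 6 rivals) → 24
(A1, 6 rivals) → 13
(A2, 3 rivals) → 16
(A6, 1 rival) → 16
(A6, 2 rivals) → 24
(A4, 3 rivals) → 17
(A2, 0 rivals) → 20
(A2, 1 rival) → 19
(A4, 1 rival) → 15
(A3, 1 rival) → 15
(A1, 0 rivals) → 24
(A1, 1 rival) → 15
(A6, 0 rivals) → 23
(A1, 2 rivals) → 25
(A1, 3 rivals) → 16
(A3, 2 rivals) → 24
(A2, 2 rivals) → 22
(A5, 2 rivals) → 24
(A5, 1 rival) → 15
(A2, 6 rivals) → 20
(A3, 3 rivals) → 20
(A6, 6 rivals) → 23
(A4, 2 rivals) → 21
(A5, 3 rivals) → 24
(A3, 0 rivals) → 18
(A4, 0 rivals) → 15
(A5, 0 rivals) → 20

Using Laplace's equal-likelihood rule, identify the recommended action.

Row averages: A1=18.6, A2=19.4, A3=19.4, A4=18.4, A5=20.4, A6=19.8
Highest average = 20.4 → A5.

A5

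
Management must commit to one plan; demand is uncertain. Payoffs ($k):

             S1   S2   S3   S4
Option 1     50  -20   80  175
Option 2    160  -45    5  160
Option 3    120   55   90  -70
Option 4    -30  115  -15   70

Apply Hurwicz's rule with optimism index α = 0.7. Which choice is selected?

Option 1: 0.7·175 + 0.3·(-20) = 116.5
Option 2: 0.7·160 + 0.3·(-45) = 98.5
Option 3: 0.7·120 + 0.3·(-70) = 63
Option 4: 0.7·115 + 0.3·(-30) = 71.5
Highest Hurwicz score = 116.5 → Option 1.

Option 1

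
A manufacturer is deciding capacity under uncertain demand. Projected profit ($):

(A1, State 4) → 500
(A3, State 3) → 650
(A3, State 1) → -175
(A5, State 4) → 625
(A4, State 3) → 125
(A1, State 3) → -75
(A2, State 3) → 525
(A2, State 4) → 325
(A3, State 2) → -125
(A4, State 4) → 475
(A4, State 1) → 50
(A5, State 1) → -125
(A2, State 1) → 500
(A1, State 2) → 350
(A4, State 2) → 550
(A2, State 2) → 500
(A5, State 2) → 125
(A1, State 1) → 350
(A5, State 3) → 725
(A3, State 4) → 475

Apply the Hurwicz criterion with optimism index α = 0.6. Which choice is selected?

A1: 0.6·500 + 0.4·(-75) = 270
A2: 0.6·525 + 0.4·325 = 445
A3: 0.6·650 + 0.4·(-175) = 320
A4: 0.6·550 + 0.4·50 = 350
A5: 0.6·725 + 0.4·(-125) = 385
Highest Hurwicz score = 445 → A2.

A2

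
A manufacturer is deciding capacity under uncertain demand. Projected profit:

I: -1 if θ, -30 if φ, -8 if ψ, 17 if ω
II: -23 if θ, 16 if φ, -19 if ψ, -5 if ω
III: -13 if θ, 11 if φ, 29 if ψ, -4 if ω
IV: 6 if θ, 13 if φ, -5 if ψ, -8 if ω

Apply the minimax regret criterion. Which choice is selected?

Column bests: θ=6, φ=16, ψ=29, ω=17.
I regrets: 7, 46, 37, 0 → max 46
II regrets: 29, 0, 48, 22 → max 48
III regrets: 19, 5, 0, 21 → max 21
IV regrets: 0, 3, 34, 25 → max 34
Smallest max regret = 21 → III.

III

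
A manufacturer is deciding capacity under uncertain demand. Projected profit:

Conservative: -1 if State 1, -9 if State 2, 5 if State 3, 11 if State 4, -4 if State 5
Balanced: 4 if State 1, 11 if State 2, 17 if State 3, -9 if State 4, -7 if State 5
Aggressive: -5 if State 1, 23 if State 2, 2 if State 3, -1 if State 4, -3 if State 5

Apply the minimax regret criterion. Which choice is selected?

Aggressive

Column bests: State 1=4, State 2=23, State 3=17, State 4=11, State 5=-3.
Conservative regrets: 5, 32, 12, 0, 1 → max 32
Balanced regrets: 0, 12, 0, 20, 4 → max 20
Aggressive regrets: 9, 0, 15, 12, 0 → max 15
Smallest max regret = 15 → Aggressive.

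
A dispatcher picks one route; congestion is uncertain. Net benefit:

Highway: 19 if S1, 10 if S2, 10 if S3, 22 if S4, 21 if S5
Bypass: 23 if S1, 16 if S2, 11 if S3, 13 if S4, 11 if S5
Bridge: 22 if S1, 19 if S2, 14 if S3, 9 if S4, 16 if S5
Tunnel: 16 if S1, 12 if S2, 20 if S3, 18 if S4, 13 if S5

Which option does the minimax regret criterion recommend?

Column bests: S1=23, S2=19, S3=20, S4=22, S5=21.
Highway regrets: 4, 9, 10, 0, 0 → max 10
Bypass regrets: 0, 3, 9, 9, 10 → max 10
Bridge regrets: 1, 0, 6, 13, 5 → max 13
Tunnel regrets: 7, 7, 0, 4, 8 → max 8
Smallest max regret = 8 → Tunnel.

Tunnel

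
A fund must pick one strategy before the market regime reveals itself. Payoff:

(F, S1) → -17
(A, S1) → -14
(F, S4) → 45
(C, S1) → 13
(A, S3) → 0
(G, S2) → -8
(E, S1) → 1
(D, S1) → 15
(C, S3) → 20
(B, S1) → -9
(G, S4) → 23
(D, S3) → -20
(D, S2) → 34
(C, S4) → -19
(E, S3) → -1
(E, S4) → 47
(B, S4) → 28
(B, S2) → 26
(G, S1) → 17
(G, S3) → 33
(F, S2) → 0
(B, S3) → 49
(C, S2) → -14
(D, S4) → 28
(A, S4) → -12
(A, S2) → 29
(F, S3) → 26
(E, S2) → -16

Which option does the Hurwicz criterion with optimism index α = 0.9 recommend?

A: 0.9·29 + 0.1·(-14) = 24.7
B: 0.9·49 + 0.1·(-9) = 43.2
C: 0.9·20 + 0.1·(-19) = 16.1
D: 0.9·34 + 0.1·(-20) = 28.6
E: 0.9·47 + 0.1·(-16) = 40.7
F: 0.9·45 + 0.1·(-17) = 38.8
G: 0.9·33 + 0.1·(-8) = 28.9
Highest Hurwicz score = 43.2 → B.

B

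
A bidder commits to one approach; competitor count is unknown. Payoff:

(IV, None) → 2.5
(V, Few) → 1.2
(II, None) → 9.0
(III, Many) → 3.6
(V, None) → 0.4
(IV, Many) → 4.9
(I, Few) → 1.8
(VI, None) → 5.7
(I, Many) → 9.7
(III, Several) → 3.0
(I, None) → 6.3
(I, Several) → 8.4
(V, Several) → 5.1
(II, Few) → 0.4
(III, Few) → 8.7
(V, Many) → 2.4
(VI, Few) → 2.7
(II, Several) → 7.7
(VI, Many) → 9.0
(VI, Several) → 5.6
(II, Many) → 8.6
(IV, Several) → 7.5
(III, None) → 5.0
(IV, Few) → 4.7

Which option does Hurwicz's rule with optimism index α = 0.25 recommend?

I: 0.25·9.7 + 0.75·1.8 = 3.775
II: 0.25·9.0 + 0.75·0.4 = 2.55
III: 0.25·8.7 + 0.75·3.0 = 4.425
IV: 0.25·7.5 + 0.75·2.5 = 3.75
V: 0.25·5.1 + 0.75·0.4 = 1.575
VI: 0.25·9.0 + 0.75·2.7 = 4.275
Highest Hurwicz score = 4.425 → III.

III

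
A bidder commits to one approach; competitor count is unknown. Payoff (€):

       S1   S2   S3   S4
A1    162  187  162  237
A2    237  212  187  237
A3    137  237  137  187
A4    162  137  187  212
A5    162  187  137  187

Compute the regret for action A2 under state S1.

Best payoff under S1 is 237.
Regret = 237 − 237 = 0.

0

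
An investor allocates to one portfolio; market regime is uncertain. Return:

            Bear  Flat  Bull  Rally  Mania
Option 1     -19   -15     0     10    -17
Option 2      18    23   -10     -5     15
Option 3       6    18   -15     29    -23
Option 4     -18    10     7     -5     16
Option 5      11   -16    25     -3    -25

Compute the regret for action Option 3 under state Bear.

12

Best payoff under Bear is 18.
Regret = 18 − 6 = 12.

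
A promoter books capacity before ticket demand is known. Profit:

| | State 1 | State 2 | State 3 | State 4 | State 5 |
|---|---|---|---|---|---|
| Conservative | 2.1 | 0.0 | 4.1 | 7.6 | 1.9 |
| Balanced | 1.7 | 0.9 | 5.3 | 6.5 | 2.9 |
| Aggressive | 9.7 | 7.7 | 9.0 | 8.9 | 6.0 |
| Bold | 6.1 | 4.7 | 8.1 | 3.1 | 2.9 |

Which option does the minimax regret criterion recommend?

Aggressive

Column bests: State 1=9.7, State 2=7.7, State 3=9.0, State 4=8.9, State 5=6.0.
Conservative regrets: 7.6, 7.7, 4.9, 1.3, 4.1 → max 7.7
Balanced regrets: 8.0, 6.8, 3.7, 2.4, 3.1 → max 8.0
Aggressive regrets: 0.0, 0.0, 0.0, 0.0, 0.0 → max 0.0
Bold regrets: 3.6, 3.0, 0.9, 5.8, 3.1 → max 5.8
Smallest max regret = 0.0 → Aggressive.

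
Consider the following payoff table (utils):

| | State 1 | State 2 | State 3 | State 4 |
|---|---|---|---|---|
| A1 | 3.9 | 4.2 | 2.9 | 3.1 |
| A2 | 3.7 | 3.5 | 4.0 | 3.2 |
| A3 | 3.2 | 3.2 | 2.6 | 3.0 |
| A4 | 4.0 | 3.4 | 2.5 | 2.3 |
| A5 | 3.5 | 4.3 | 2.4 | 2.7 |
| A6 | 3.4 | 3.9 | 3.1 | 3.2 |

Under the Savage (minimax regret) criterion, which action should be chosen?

A2

Column bests: State 1=4.0, State 2=4.3, State 3=4.0, State 4=3.2.
A1 regrets: 0.1, 0.1, 1.1, 0.1 → max 1.1
A2 regrets: 0.3, 0.8, 0.0, 0.0 → max 0.8
A3 regrets: 0.8, 1.1, 1.4, 0.2 → max 1.4
A4 regrets: 0.0, 0.9, 1.5, 0.9 → max 1.5
A5 regrets: 0.5, 0.0, 1.6, 0.5 → max 1.6
A6 regrets: 0.6, 0.4, 0.9, 0.0 → max 0.9
Smallest max regret = 0.8 → A2.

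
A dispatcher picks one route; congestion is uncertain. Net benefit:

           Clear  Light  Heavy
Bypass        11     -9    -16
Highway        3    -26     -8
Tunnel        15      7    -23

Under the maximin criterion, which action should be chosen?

Row minima: Bypass=-16, Highway=-26, Tunnel=-23
Best worst-case = -16 → Bypass.

Bypass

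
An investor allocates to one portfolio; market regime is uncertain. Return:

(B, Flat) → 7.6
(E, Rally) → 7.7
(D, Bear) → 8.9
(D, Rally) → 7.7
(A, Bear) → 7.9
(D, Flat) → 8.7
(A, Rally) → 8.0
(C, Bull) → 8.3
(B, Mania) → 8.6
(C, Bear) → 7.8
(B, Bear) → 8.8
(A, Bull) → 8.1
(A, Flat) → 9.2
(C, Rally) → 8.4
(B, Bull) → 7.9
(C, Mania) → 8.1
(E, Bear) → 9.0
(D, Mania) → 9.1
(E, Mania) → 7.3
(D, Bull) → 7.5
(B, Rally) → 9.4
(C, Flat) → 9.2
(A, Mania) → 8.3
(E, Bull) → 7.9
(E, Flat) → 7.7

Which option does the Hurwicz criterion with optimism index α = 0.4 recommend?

A

A: 0.4·9.2 + 0.6·7.9 = 8.42
B: 0.4·9.4 + 0.6·7.6 = 8.32
C: 0.4·9.2 + 0.6·7.8 = 8.36
D: 0.4·9.1 + 0.6·7.5 = 8.14
E: 0.4·9.0 + 0.6·7.3 = 7.98
Highest Hurwicz score = 8.42 → A.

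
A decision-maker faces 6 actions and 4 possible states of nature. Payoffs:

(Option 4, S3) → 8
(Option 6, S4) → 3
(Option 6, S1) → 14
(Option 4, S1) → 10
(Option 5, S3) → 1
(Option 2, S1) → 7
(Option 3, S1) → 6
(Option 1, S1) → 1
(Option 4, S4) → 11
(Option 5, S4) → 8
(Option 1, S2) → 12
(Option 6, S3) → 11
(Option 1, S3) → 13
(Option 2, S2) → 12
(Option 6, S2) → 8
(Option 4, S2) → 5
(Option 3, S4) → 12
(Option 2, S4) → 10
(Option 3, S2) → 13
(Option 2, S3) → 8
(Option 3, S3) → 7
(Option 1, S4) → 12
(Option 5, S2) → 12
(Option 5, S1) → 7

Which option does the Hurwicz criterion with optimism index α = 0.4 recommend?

Option 2

Option 1: 0.4·13 + 0.6·1 = 5.8
Option 2: 0.4·12 + 0.6·7 = 9
Option 3: 0.4·13 + 0.6·6 = 8.8
Option 4: 0.4·11 + 0.6·5 = 7.4
Option 5: 0.4·12 + 0.6·1 = 5.4
Option 6: 0.4·14 + 0.6·3 = 7.4
Highest Hurwicz score = 9 → Option 2.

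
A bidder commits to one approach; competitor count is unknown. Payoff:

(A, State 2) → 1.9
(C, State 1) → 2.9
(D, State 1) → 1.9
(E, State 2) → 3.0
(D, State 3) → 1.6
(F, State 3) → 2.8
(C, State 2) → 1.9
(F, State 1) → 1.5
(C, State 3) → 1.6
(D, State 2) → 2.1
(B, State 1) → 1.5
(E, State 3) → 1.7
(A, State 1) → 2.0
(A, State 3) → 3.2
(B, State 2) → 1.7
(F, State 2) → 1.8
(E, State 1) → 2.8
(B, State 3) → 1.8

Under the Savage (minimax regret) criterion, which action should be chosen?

Column bests: State 1=2.9, State 2=3.0, State 3=3.2.
A regrets: 0.9, 1.1, 0.0 → max 1.1
B regrets: 1.4, 1.3, 1.4 → max 1.4
C regrets: 0.0, 1.1, 1.6 → max 1.6
D regrets: 1.0, 0.9, 1.6 → max 1.6
E regrets: 0.1, 0.0, 1.5 → max 1.5
F regrets: 1.4, 1.2, 0.4 → max 1.4
Smallest max regret = 1.1 → A.

A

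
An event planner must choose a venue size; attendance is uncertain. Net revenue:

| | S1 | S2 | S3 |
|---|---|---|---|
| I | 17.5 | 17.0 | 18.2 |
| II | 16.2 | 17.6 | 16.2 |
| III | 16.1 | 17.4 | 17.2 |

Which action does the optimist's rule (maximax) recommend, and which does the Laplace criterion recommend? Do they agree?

Row maxima: I=18.2, II=17.6, III=17.4
Best best-case = 18.2 → I.
Row averages: I=527/30, II=50/3, III=16.9
Highest average = 527/30 → I.

maximax → I; laplace → I (agree)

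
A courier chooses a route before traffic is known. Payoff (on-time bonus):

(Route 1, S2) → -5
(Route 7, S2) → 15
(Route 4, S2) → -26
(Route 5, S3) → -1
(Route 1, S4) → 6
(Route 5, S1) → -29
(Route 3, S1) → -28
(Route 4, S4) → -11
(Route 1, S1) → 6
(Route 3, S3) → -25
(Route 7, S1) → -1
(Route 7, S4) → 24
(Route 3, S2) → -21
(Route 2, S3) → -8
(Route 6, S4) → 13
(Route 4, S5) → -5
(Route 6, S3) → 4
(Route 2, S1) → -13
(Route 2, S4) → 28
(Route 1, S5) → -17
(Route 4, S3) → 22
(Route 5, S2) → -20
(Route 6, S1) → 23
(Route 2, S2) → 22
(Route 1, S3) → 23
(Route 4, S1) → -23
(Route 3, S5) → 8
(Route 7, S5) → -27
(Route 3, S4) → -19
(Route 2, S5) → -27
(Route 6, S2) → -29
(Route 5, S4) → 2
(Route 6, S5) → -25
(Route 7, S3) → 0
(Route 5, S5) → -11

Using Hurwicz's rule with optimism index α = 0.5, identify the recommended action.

Route 1

Route 1: 0.5·23 + 0.5·(-17) = 3
Route 2: 0.5·28 + 0.5·(-27) = 0.5
Route 3: 0.5·8 + 0.5·(-28) = -10
Route 4: 0.5·22 + 0.5·(-26) = -2
Route 5: 0.5·2 + 0.5·(-29) = -13.5
Route 6: 0.5·23 + 0.5·(-29) = -3
Route 7: 0.5·24 + 0.5·(-27) = -1.5
Highest Hurwicz score = 3 → Route 1.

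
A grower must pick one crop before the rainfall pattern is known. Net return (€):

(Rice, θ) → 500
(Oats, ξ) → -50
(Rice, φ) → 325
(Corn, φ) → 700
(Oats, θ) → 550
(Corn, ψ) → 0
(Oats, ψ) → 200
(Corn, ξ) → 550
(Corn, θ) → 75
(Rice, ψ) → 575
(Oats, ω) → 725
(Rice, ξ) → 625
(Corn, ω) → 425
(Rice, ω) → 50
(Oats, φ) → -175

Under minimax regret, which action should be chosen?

Corn

Column bests: θ=550, φ=700, ψ=575, ω=725, ξ=625.
Rice regrets: 50, 375, 0, 675, 0 → max 675
Oats regrets: 0, 875, 375, 0, 675 → max 875
Corn regrets: 475, 0, 575, 300, 75 → max 575
Smallest max regret = 575 → Corn.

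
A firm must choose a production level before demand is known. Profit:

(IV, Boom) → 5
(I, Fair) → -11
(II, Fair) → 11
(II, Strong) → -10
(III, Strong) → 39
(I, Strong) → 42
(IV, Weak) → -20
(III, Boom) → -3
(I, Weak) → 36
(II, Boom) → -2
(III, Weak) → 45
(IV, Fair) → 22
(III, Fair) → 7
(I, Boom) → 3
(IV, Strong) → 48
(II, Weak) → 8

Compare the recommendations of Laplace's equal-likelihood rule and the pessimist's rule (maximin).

Row averages: I=17.5, II=1.75, III=22, IV=13.75
Highest average = 22 → III.
Row minima: I=-11, II=-10, III=-3, IV=-20
Best worst-case = -3 → III.

laplace → III; maximin → III (agree)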